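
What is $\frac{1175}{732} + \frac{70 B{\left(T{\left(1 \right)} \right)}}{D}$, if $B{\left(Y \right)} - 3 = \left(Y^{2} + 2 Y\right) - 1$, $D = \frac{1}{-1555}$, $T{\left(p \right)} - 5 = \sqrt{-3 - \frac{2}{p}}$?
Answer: $- \frac{2549701225}{732} - 1306200 i \sqrt{5} \approx -3.4832 \cdot 10^{6} - 2.9208 \cdot 10^{6} i$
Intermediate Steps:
$T{\left(p \right)} = 5 + \sqrt{-3 - \frac{2}{p}}$
$D = - \frac{1}{1555} \approx -0.00064309$
$B{\left(Y \right)} = 2 + Y^{2} + 2 Y$ ($B{\left(Y \right)} = 3 - \left(1 - Y^{2} - 2 Y\right) = 3 + \left(-1 + Y^{2} + 2 Y\right) = 2 + Y^{2} + 2 Y$)
$\frac{1175}{732} + \frac{70 B{\left(T{\left(1 \right)} \right)}}{D} = \frac{1175}{732} + \frac{70 \left(2 + \left(5 + \sqrt{-3 - \frac{2}{1}}\right)^{2} + 2 \left(5 + \sqrt{-3 - \frac{2}{1}}\right)\right)}{- \frac{1}{1555}} = 1175 \cdot \frac{1}{732} + 70 \left(2 + \left(5 + \sqrt{-3 - 2}\right)^{2} + 2 \left(5 + \sqrt{-3 - 2}\right)\right) \left(-1555\right) = \frac{1175}{732} + 70 \left(2 + \left(5 + \sqrt{-3 - 2}\right)^{2} + 2 \left(5 + \sqrt{-3 - 2}\right)\right) \left(-1555\right) = \frac{1175}{732} + 70 \left(2 + \left(5 + \sqrt{-5}\right)^{2} + 2 \left(5 + \sqrt{-5}\right)\right) \left(-1555\right) = \frac{1175}{732} + 70 \left(2 + \left(5 + i \sqrt{5}\right)^{2} + 2 \left(5 + i \sqrt{5}\right)\right) \left(-1555\right) = \frac{1175}{732} + 70 \left(2 + \left(5 + i \sqrt{5}\right)^{2} + \left(10 + 2 i \sqrt{5}\right)\right) \left(-1555\right) = \frac{1175}{732} + 70 \left(12 + \left(5 + i \sqrt{5}\right)^{2} + 2 i \sqrt{5}\right) \left(-1555\right) = \frac{1175}{732} + \left(840 + 70 \left(5 + i \sqrt{5}\right)^{2} + 140 i \sqrt{5}\right) \left(-1555\right) = \frac{1175}{732} - \left(1306200 + 108850 \left(5 + i \sqrt{5}\right)^{2} + 217700 i \sqrt{5}\right) = - \frac{956137225}{732} - 108850 \left(5 + i \sqrt{5}\right)^{2} - 217700 i \sqrt{5}$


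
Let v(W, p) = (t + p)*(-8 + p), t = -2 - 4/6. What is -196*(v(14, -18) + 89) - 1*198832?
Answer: -964780/3 ≈ -3.2159e+5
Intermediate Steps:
t = -8/3 (t = -2 - 4*⅙ = -2 - ⅔ = -8/3 ≈ -2.6667)
v(W, p) = (-8 + p)*(-8/3 + p) (v(W, p) = (-8/3 + p)*(-8 + p) = (-8 + p)*(-8/3 + p))
-196*(v(14, -18) + 89) - 1*198832 = -196*((64/3 + (-18)² - 32/3*(-18)) + 89) - 1*198832 = -196*((64/3 + 324 + 192) + 89) - 198832 = -196*(1612/3 + 89) - 198832 = -196*1879/3 - 198832 = -368284/3 - 198832 = -964780/3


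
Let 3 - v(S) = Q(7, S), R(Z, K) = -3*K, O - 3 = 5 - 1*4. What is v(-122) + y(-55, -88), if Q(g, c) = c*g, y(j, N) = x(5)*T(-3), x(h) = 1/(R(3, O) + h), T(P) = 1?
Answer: 5998/7 ≈ 856.86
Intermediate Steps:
O = 4 (O = 3 + (5 - 1*4) = 3 + (5 - 4) = 3 + 1 = 4)
x(h) = 1/(-12 + h) (x(h) = 1/(-3*4 + h) = 1/(-12 + h))
y(j, N) = -⅐ (y(j, N) = 1/(-12 + 5) = 1/(-7) = -⅐*1 = -⅐)
v(S) = 3 - 7*S (v(S) = 3 - S*7 = 3 - 7*S)
v(-122) + y(-55, -88) = (3 - 7*(-122)) - ⅐ = (3 + 854) - ⅐ = 857 - ⅐ = 5998/7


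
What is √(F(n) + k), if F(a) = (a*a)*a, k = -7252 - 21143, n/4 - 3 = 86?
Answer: √45089621 ≈ 6714.9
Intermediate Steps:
n = 356 (n = 12 + 4*86 = 12 + 344 = 356)
k = -28395
F(a) = a³ (F(a) = a²*a = a³)
√(F(n) + k) = √(356³ - 28395) = √(45118016 - 28395) = √45089621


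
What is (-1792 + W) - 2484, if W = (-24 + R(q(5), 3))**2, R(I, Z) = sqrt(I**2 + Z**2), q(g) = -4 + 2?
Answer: -4276 + (24 - sqrt(13))**2 ≈ -3860.1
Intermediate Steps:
q(g) = -2
W = (-24 + sqrt(13))**2 (W = (-24 + sqrt((-2)**2 + 3**2))**2 = (-24 + sqrt(4 + 9))**2 = (-24 + sqrt(13))**2 ≈ 415.93)
(-1792 + W) - 2484 = (-1792 + (24 - sqrt(13))**2) - 2484 = -4276 + (24 - sqrt(13))**2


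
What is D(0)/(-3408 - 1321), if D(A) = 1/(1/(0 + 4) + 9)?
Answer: -4/174973 ≈ -2.2861e-5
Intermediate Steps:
D(A) = 4/37 (D(A) = 1/(1/4 + 9) = 1/(37/4) = 4/37)
D(0)/(-3408 - 1321) = 4/(37*(-3408 - 1321)) = (4/37)/(-4729) = (4/37)*(-1/4729) = -4/174973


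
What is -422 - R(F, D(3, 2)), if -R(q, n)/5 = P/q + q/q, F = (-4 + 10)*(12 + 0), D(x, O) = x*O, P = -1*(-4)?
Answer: -7501/18 ≈ -416.72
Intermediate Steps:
P = 4
D(x, O) = O*x
F = 72 (F = 6*12 = 72)
R(q, n) = -5 - 20/q (R(q, n) = -5*(4/q + q/q) = -5*(4/q + 1) = -5*(1 + 4/q) = -5 - 20/q)
-422 - R(F, D(3, 2)) = -422 - (-5 - 20/72) = -422 - (-5 - 20*1/72) = -422 - (-5 - 5/18) = -422 - 1*(-95/18) = -422 + 95/18 = -7501/18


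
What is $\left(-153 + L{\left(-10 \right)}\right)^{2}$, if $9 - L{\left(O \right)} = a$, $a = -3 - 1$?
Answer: $19600$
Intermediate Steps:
$a = -4$
$L{\left(O \right)} = 13$ ($L{\left(O \right)} = 9 - -4 = 9 + 4 = 13$)
$\left(-153 + L{\left(-10 \right)}\right)^{2} = \left(-153 + 13\right)^{2} = \left(-140\right)^{2} = 19600$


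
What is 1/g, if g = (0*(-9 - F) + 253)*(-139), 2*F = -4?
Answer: -1/35167 ≈ -2.8436e-5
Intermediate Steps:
F = -2 (F = (½)*(-4) = -2)
g = -35167 (g = (0*(-9 - 1*(-2)) + 253)*(-139) = (0*(-9 + 2) + 253)*(-139) = (0*(-7) + 253)*(-139) = (0 + 253)*(-139) = 253*(-139) = -35167)
1/g = 1/(-35167) = -1/35167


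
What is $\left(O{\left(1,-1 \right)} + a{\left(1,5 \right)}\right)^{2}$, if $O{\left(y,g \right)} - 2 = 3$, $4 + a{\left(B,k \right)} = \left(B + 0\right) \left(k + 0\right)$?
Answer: $36$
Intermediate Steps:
$a{\left(B,k \right)} = -4 + B k$ ($a{\left(B,k \right)} = -4 + \left(B + 0\right) \left(k + 0\right) = -4 + B k$)
$O{\left(y,g \right)} = 5$ ($O{\left(y,g \right)} = 2 + 3 = 5$)
$\left(O{\left(1,-1 \right)} + a{\left(1,5 \right)}\right)^{2} = \left(5 + \left(-4 + 1 \cdot 5\right)\right)^{2} = \left(5 + \left(-4 + 5\right)\right)^{2} = \left(5 + 1\right)^{2} = 6^{2} = 36$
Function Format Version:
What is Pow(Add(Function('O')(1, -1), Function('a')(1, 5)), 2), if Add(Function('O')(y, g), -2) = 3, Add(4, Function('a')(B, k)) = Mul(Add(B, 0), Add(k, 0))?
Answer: 36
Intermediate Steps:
Function('a')(B, k) = Add(-4, Mul(B, k)) (Function('a')(B, k) = Add(-4, Mul(Add(B, 0), Add(k, 0))) = Add(-4, Mul(B, k)))
Function('O')(y, g) = 5 (Function('O')(y, g) = Add(2, 3) = 5)
Pow(Add(Function('O')(1, -1), Function('a')(1, 5)), 2) = Pow(Add(5, Add(-4, Mul(1, 5))), 2) = Pow(Add(5, Add(-4, 5)), 2) = Pow(Add(5, 1), 2) = Pow(6, 2) = 36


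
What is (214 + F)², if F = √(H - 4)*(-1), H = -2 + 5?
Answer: (214 - I)² ≈ 45795.0 - 428.0*I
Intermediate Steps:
H = 3
F = -I (F = √(3 - 4)*(-1) = √(-1)*(-1) = I*(-1) = -I ≈ -1.0*I)
(214 + F)² = (214 - I)²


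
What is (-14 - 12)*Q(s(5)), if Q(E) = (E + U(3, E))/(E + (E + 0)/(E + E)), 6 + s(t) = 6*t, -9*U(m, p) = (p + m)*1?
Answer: -156/7 ≈ -22.286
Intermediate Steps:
U(m, p) = -m/9 - p/9 (U(m, p) = -(p + m)/9 = -(m + p)/9 = -m/9 - p/9)
s(t) = -6 + 6*t
Q(E) = (-⅓ + 8*E/9)/(½ + E) (Q(E) = (E + (-⅑*3 - E/9))/(E + (E + 0)/(E + E)) = (E + (-⅓ - E/9))/(E + E/((2*E))) = (-⅓ + 8*E/9)/(E + E*(1/(2*E))) = (-⅓ + 8*E/9)/(E + ½) = (-⅓ + 8*E/9)/(½ + E))
(-14 - 12)*Q(s(5)) = (-14 - 12)*(2*(-3 + 8*(-6 + 6*5))/(9*(1 + 2*(-6 + 6*5)))) = -52*(-3 + 8*(-6 + 30))/(9*(1 + 2*(-6 + 30))) = -52*(-3 + 8*24)/(9*(1 + 2*24)) = -52*(-3 + 192)/(9*(1 + 48)) = -52*189/(9*49) = -26*6/7 = -156/7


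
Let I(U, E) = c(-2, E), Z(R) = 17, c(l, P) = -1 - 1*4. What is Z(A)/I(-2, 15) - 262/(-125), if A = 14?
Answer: -163/125 ≈ -1.3040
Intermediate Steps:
c(l, P) = -5 (c(l, P) = -1 - 4 = -5)
I(U, E) = -5
Z(A)/I(-2, 15) - 262/(-125) = 17/(-5) - 262/(-125) = 17*(-1/5) - 262*(-1/125) = -17/5 + 262/125 = -163/125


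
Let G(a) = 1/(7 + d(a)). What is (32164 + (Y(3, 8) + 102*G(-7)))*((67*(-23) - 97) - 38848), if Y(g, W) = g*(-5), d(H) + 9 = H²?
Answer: -61178597030/47 ≈ -1.3017e+9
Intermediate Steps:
d(H) = -9 + H²
Y(g, W) = -5*g
G(a) = 1/(-2 + a²) (G(a) = 1/(7 + (-9 + a²)) = 1/(-2 + a²))
(32164 + (Y(3, 8) + 102*G(-7)))*((67*(-23) - 97) - 38848) = (32164 + (-5*3 + 102/(-2 + (-7)²)))*((67*(-23) - 97) - 38848) = (32164 + (-15 + 102/(-2 + 49)))*((-1541 - 97) - 38848) = (32164 + (-15 + 102/47))*(-1638 - 38848) = (32164 + (-15 + 102*(1/47)))*(-40486) = (32164 + (-15 + 102/47))*(-40486) = (32164 - 603/47)*(-40486) = (1511105/47)*(-40486) = -61178597030/47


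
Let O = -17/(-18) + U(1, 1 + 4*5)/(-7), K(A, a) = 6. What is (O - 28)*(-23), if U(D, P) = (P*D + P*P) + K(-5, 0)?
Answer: 272159/126 ≈ 2160.0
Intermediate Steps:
U(D, P) = 6 + P² + D*P (U(D, P) = (P*D + P*P) + 6 = (D*P + P²) + 6 = (P² + D*P) + 6 = 6 + P² + D*P)
O = -8305/126 (O = -17/(-18) + (6 + (1 + 4*5)² + 1*(1 + 4*5))/(-7) = -17*(-1/18) + (6 + (1 + 20)² + 1*(1 + 20))*(-⅐) = 17/18 + (6 + 21² + 1*21)*(-⅐) = 17/18 + (6 + 441 + 21)*(-⅐) = 17/18 + 468*(-⅐) = 17/18 - 468/7 = -8305/126 ≈ -65.913)
(O - 28)*(-23) = (-8305/126 - 28)*(-23) = -11833/126*(-23) = 272159/126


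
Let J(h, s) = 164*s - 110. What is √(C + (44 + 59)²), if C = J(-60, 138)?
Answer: √33131 ≈ 182.02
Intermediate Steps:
J(h, s) = -110 + 164*s
C = 22522 (C = -110 + 164*138 = -110 + 22632 = 22522)
√(C + (44 + 59)²) = √(22522 + (44 + 59)²) = √(22522 + 103²) = √(22522 + 10609) = √33131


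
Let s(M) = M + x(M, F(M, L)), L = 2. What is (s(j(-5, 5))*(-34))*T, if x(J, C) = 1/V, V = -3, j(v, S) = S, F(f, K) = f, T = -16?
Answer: 7616/3 ≈ 2538.7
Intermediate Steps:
x(J, C) = -⅓ (x(J, C) = 1/(-3) = -⅓)
s(M) = -⅓ + M (s(M) = M - ⅓ = -⅓ + M)
(s(j(-5, 5))*(-34))*T = ((-⅓ + 5)*(-34))*(-16) = ((14/3)*(-34))*(-16) = -476/3*(-16) = 7616/3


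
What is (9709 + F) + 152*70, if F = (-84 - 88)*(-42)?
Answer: 27573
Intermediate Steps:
F = 7224 (F = -172*(-42) = 7224)
(9709 + F) + 152*70 = (9709 + 7224) + 152*70 = 16933 + 10640 = 27573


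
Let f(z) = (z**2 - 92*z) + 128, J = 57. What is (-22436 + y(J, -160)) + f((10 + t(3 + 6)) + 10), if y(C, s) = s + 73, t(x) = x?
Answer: -24222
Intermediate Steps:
f(z) = 128 + z**2 - 92*z
y(C, s) = 73 + s
(-22436 + y(J, -160)) + f((10 + t(3 + 6)) + 10) = (-22436 + (73 - 160)) + (128 + ((10 + (3 + 6)) + 10)**2 - 92*((10 + (3 + 6)) + 10)) = (-22436 - 87) + (128 + ((10 + 9) + 10)**2 - 92*((10 + 9) + 10)) = -22523 + (128 + (19 + 10)**2 - 92*(19 + 10)) = -22523 + (128 + 29**2 - 92*29) = -22523 + (128 + 841 - 2668) = -22523 - 1699 = -24222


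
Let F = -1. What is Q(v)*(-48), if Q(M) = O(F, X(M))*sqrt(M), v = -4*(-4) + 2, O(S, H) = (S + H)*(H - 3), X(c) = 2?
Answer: 144*sqrt(2) ≈ 203.65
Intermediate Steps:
O(S, H) = (-3 + H)*(H + S) (O(S, H) = (H + S)*(-3 + H) = (-3 + H)*(H + S))
v = 18 (v = 16 + 2 = 18)
Q(M) = -sqrt(M) (Q(M) = (2**2 - 3*2 - 3*(-1) + 2*(-1))*sqrt(M) = (4 - 6 + 3 - 2)*sqrt(M) = -sqrt(M))
Q(v)*(-48) = -sqrt(18)*(-48) = -3*sqrt(2)*(-48) = 144*sqrt(2)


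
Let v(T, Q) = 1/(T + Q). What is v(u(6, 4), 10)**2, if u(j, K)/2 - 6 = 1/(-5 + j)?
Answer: 1/576 ≈ 0.0017361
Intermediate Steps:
u(j, K) = 12 + 2/(-5 + j)
v(T, Q) = 1/(Q + T)
v(u(6, 4), 10)**2 = (1/(10 + 2*(-29 + 6*6)/(-5 + 6)))**2 = (1/(10 + 2*(-29 + 36)/1))**2 = (1/(10 + 2*1*7))**2 = (1/(10 + 14))**2 = (1/24)**2 = 1/576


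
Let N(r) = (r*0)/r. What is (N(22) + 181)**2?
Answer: 32761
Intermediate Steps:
N(r) = 0 (N(r) = 0/r = 0)
(N(22) + 181)**2 = (0 + 181)**2 = 181**2 = 32761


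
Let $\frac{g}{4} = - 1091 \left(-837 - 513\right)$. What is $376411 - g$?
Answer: $-5514989$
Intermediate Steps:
$g = 5891400$ ($g = 4 \left(- 1091 \left(-837 - 513\right)\right) = 4 \left(\left(-1091\right) \left(-1350\right)\right) = 4 \cdot 1472850 = 5891400$)
$376411 - g = 376411 - 5891400 = -5514989$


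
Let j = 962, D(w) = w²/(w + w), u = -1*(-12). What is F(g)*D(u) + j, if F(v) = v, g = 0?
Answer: 962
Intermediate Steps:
u = 12
D(w) = w/2 (D(w) = w²/((2*w)) = (1/(2*w))*w² = w/2)
F(g)*D(u) + j = 0*((½)*12) + 962 = 0*6 + 962 = 0 + 962 = 962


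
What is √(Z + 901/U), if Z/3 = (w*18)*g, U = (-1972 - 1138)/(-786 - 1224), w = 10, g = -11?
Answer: I*√518200329/311 ≈ 73.196*I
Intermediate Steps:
U = 311/201 (U = -3110/(-2010) = -3110*(-1/2010) = 311/201 ≈ 1.5473)
Z = -5940 (Z = 3*((10*18)*(-11)) = 3*(180*(-11)) = 3*(-1980) = -5940)
√(Z + 901/U) = √(-5940 + 901/(311/201)) = √(-5940 + 901*(201/311)) = √(-5940 + 181101/311) = √(-1666239/311) = I*√518200329/311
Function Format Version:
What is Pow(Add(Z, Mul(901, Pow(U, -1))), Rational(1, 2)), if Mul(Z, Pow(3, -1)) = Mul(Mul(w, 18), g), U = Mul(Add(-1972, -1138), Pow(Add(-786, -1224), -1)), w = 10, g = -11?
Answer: Mul(Rational(1, 311), I, Pow(518200329, Rational(1, 2))) ≈ Mul(73.196, I)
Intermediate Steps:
U = Rational(311, 201) (U = Mul(-3110, Pow(-2010, -1)) = Mul(-3110, Rational(-1, 2010)) = Rational(311, 201) ≈ 1.5473)
Z = -5940 (Z = Mul(3, Mul(Mul(10, 18), -11)) = Mul(3, Mul(180, -11)) = Mul(3, -1980) = -5940)
Pow(Add(Z, Mul(901, Pow(U, -1))), Rational(1, 2)) = Pow(Add(-5940, Mul(901, Pow(Rational(311, 201), -1))), Rational(1, 2)) = Pow(Add(-5940, Mul(901, Rational(201, 311))), Rational(1, 2)) = Pow(Add(-5940, Rational(181101, 311)), Rational(1, 2)) = Pow(Rational(-1666239, 311), Rational(1, 2)) = Mul(Rational(1, 311), I, Pow(518200329, Rational(1, 2)))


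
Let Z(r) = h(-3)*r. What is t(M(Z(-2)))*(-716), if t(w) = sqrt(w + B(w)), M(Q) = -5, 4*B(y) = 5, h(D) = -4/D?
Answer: -358*I*sqrt(15) ≈ -1386.5*I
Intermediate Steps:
B(y) = 5/4 (B(y) = (1/4)*5 = 5/4)
Z(r) = 4*r/3 (Z(r) = (-4/(-3))*r = (-4*(-1/3))*r = 4*r/3)
t(w) = sqrt(5/4 + w) (t(w) = sqrt(w + 5/4) = sqrt(5/4 + w))
t(M(Z(-2)))*(-716) = (sqrt(5 + 4*(-5))/2)*(-716) = (sqrt(5 - 20)/2)*(-716) = (sqrt(-15)/2)*(-716) = ((I*sqrt(15))/2)*(-716) = (I*sqrt(15)/2)*(-716) = -358*I*sqrt(15)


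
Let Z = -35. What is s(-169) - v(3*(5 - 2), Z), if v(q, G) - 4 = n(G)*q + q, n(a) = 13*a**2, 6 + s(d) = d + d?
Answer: -143682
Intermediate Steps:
s(d) = -6 + 2*d (s(d) = -6 + (d + d) = -6 + 2*d)
v(q, G) = 4 + q + 13*q*G**2 (v(q, G) = 4 + ((13*G**2)*q + q) = 4 + (13*q*G**2 + q) = 4 + (q + 13*q*G**2) = 4 + q + 13*q*G**2)
s(-169) - v(3*(5 - 2), Z) = (-6 + 2*(-169)) - (4 + 3*(5 - 2) + 13*(3*(5 - 2))*(-35)**2) = (-6 - 338) - (4 + 3*3 + 13*(3*3)*1225) = -344 - (4 + 9 + 13*9*1225) = -344 - (4 + 9 + 143325) = -344 - 1*143338 = -344 - 143338 = -143682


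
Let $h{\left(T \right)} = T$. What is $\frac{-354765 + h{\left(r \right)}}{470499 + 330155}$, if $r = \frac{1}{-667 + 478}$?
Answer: $- \frac{33525293}{75661803} \approx -0.44309$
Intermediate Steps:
$r = - \frac{1}{189}$ ($r = \frac{1}{-189} = - \frac{1}{189} \approx -0.005291$)
$\frac{-354765 + h{\left(r \right)}}{470499 + 330155} = \frac{-354765 - \frac{1}{189}}{470499 + 330155} = - \frac{67050586}{189 \cdot 800654} = \left(- \frac{67050586}{189}\right) \frac{1}{800654} = - \frac{33525293}{75661803}$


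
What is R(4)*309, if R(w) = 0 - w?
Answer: -1236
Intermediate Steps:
R(w) = -w
R(4)*309 = -1*4*309 = -4*309 = -1236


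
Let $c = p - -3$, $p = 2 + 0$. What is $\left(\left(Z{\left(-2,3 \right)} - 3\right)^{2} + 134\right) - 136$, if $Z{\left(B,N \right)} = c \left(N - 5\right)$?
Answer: $167$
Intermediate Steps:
$p = 2$
$c = 5$ ($c = 2 - -3 = 2 + 3 = 5$)
$Z{\left(B,N \right)} = -25 + 5 N$ ($Z{\left(B,N \right)} = 5 \left(N - 5\right) = 5 \left(-5 + N\right) = -25 + 5 N$)
$\left(\left(Z{\left(-2,3 \right)} - 3\right)^{2} + 134\right) - 136 = \left(\left(\left(-25 + 5 \cdot 3\right) - 3\right)^{2} + 134\right) - 136 = \left(\left(\left(-25 + 15\right) - 3\right)^{2} + 134\right) - 136 = \left(\left(-10 - 3\right)^{2} + 134\right) - 136 = \left(\left(-13\right)^{2} + 134\right) - 136 = \left(169 + 134\right) - 136 = 303 - 136 = 167$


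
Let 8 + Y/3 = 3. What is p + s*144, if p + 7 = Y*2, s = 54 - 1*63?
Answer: -1333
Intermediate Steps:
Y = -15 (Y = -24 + 3*3 = -24 + 9 = -15)
s = -9 (s = 54 - 63 = -9)
p = -37 (p = -7 - 15*2 = -7 - 30 = -37)
p + s*144 = -37 - 9*144 = -37 - 1296 = -1333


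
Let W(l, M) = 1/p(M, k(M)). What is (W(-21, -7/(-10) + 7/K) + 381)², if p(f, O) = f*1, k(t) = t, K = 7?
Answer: 42081169/289 ≈ 1.4561e+5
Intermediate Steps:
p(f, O) = f
W(l, M) = 1/M
(W(-21, -7/(-10) + 7/K) + 381)² = (1/(-7/(-10) + 7/7) + 381)² = (1/(-7*(-⅒) + 7*(⅐)) + 381)² = (1/(7/10 + 1) + 381)² = (1/(17/10) + 381)² = (10/17 + 381)² = (6487/17)² = 42081169/289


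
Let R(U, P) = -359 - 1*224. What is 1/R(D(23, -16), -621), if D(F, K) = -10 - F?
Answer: -1/583 ≈ -0.0017153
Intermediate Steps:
R(U, P) = -583 (R(U, P) = -359 - 224 = -583)
1/R(D(23, -16), -621) = 1/(-583) = -1/583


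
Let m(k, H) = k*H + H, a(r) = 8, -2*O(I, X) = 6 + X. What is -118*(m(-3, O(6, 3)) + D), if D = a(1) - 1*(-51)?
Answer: -8024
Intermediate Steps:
O(I, X) = -3 - X/2 (O(I, X) = -(6 + X)/2 = -3 - X/2)
m(k, H) = H + H*k (m(k, H) = H*k + H = H + H*k)
D = 59 (D = 8 - 1*(-51) = 8 + 51 = 59)
-118*(m(-3, O(6, 3)) + D) = -118*((-3 - ½*3)*(1 - 3) + 59) = -118*((-3 - 3/2)*(-2) + 59) = -118*(-9/2*(-2) + 59) = -118*(9 + 59) = -118*68 = -8024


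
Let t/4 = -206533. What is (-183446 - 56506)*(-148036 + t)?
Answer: 233753559936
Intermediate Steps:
t = -826132 (t = 4*(-206533) = -826132)
(-183446 - 56506)*(-148036 + t) = (-183446 - 56506)*(-148036 - 826132) = -239952*(-974168) = 233753559936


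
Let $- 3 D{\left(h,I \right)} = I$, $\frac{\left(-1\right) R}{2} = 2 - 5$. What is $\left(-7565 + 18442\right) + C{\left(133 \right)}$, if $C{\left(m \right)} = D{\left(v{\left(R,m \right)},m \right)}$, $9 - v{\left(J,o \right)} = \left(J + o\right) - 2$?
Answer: $\frac{32498}{3} \approx 10833.0$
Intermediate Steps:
$R = 6$ ($R = - 2 \left(2 - 5\right) = \left(-2\right) \left(-3\right) = 6$)
$v{\left(J,o \right)} = 11 - J - o$ ($v{\left(J,o \right)} = 9 - \left(\left(J + o\right) - 2\right) = 9 - \left(-2 + J + o\right) = 11 - J - o$)
$D{\left(h,I \right)} = - \frac{I}{3}$
$C{\left(m \right)} = - \frac{m}{3}$
$\left(-7565 + 18442\right) + C{\left(133 \right)} = \left(-7565 + 18442\right) - \frac{133}{3} = 10877 - \frac{133}{3} = \frac{32498}{3}$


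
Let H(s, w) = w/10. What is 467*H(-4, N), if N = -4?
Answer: -934/5 ≈ -186.80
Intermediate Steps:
H(s, w) = w/10 (H(s, w) = w*(1/10) = w/10)
467*H(-4, N) = 467*((1/10)*(-4)) = 467*(-2/5) = -934/5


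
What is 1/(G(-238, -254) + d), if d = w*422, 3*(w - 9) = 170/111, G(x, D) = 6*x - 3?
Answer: 333/859951 ≈ 0.00038723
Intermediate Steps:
G(x, D) = -3 + 6*x
w = 3167/333 (w = 9 + (170/111)/3 = 9 + (170*(1/111))/3 = 9 + (⅓)*(170/111) = 9 + 170/333 = 3167/333 ≈ 9.5105)
d = 1336474/333 (d = (3167/333)*422 = 1336474/333 ≈ 4013.4)
1/(G(-238, -254) + d) = 1/((-3 + 6*(-238)) + 1336474/333) = 1/((-3 - 1428) + 1336474/333) = 1/(-1431 + 1336474/333) = 1/(859951/333) = 333/859951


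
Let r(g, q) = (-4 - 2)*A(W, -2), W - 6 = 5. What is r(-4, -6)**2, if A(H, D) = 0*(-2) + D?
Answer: 144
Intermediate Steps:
W = 11 (W = 6 + 5 = 11)
A(H, D) = D (A(H, D) = 0 + D = D)
r(g, q) = 12 (r(g, q) = (-4 - 2)*(-2) = -6*(-2) = 12)
r(-4, -6)**2 = 12**2 = 144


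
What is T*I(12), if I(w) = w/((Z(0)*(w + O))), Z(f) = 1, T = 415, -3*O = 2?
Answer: 7470/17 ≈ 439.41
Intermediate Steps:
O = -2/3 (O = -1/3*2 = -2/3 ≈ -0.66667)
I(w) = w/(-2/3 + w) (I(w) = w/((1*(w - 2/3))) = w/((1*(-2/3 + w))) = w/(-2/3 + w))
T*I(12) = 415*(3*12/(-2 + 3*12)) = 415*(3*12/(-2 + 36)) = 415*(3*12/34) = 415*(3*12*(1/34)) = 415*(18/17) = 7470/17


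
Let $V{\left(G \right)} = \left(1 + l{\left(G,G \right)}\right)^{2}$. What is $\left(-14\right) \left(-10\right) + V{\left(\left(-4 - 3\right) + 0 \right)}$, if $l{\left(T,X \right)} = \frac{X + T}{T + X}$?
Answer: $144$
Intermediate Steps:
$l{\left(T,X \right)} = 1$ ($l{\left(T,X \right)} = \frac{T + X}{T + X} = 1$)
$V{\left(G \right)} = 4$ ($V{\left(G \right)} = \left(1 + 1\right)^{2} = 2^{2} = 4$)
$\left(-14\right) \left(-10\right) + V{\left(\left(-4 - 3\right) + 0 \right)} = \left(-14\right) \left(-10\right) + 4 = 140 + 4 = 144$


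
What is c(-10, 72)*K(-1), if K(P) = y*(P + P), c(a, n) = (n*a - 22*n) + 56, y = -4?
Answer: -17984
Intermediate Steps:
c(a, n) = 56 - 22*n + a*n (c(a, n) = (a*n - 22*n) + 56 = (-22*n + a*n) + 56 = 56 - 22*n + a*n)
K(P) = -8*P (K(P) = -4*(P + P) = -8*P)
c(-10, 72)*K(-1) = (56 - 22*72 - 10*72)*(-8*(-1)) = (56 - 1584 - 720)*8 = -2248*8 = -17984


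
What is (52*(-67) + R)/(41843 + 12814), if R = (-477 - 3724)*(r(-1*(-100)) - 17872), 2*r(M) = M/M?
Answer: 150149375/109314 ≈ 1373.6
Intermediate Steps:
r(M) = ½ (r(M) = (M/M)/2 = (½)*1 = ½)
R = 150156343/2 (R = (-477 - 3724)*(½ - 17872) = -4201*(-35743/2) = 150156343/2 ≈ 7.5078e+7)
(52*(-67) + R)/(41843 + 12814) = (52*(-67) + 150156343/2)/(41843 + 12814) = (-3484 + 150156343/2)/54657 = (150149375/2)*(1/54657) = 150149375/109314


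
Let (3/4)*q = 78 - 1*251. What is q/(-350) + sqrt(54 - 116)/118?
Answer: 346/525 + I*sqrt(62)/118 ≈ 0.65905 + 0.066729*I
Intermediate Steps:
q = -692/3 (q = 4*(78 - 1*251)/3 = 4*(78 - 251)/3 = (4/3)*(-173) = -692/3 ≈ -230.67)
q/(-350) + sqrt(54 - 116)/118 = -692/3/(-350) + sqrt(54 - 116)/118 = -692/3*(-1/350) + sqrt(-62)*(1/118) = 346/525 + (I*sqrt(62))*(1/118) = 346/525 + I*sqrt(62)/118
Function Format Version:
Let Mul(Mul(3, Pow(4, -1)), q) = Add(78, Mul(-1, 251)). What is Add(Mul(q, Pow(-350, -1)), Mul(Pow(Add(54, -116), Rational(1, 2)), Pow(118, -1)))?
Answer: Add(Rational(346, 525), Mul(Rational(1, 118), I, Pow(62, Rational(1, 2)))) ≈ Add(0.65905, Mul(0.066729, I))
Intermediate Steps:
q = Rational(-692, 3) (q = Mul(Rational(4, 3), Add(78, Mul(-1, 251))) = Mul(Rational(4, 3), Add(78, -251)) = Mul(Rational(4, 3), -173) = Rational(-692, 3) ≈ -230.67)
Add(Mul(q, Pow(-350, -1)), Mul(Pow(Add(54, -116), Rational(1, 2)), Pow(118, -1))) = Add(Mul(Rational(-692, 3), Pow(-350, -1)), Mul(Pow(Add(54, -116), Rational(1, 2)), Pow(118, -1))) = Add(Mul(Rational(-692, 3), Rational(-1, 350)), Mul(Pow(-62, Rational(1, 2)), Rational(1, 118))) = Add(Rational(346, 525), Mul(Mul(I, Pow(62, Rational(1, 2))), Rational(1, 118))) = Add(Rational(346, 525), Mul(Rational(1, 118), I, Pow(62, Rational(1, 2))))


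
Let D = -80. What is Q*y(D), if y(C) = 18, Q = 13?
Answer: 234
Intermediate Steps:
Q*y(D) = 13*18 = 234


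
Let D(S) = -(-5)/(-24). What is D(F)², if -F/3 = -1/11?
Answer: 25/576 ≈ 0.043403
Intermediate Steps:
F = 3/11 (F = -(-3)/11 = -3*(-1/11) = 3/11 ≈ 0.27273)
D(S) = -5/24 (D(S) = -(-5)*(-1)/24 = -1*5/24 = -5/24)
D(F)² = (-5/24)² = 25/576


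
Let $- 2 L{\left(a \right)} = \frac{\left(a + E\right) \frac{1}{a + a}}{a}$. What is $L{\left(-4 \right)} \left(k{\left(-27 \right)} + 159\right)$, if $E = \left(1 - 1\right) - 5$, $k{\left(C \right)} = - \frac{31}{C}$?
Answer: $\frac{1081}{48} \approx 22.521$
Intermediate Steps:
$E = -5$ ($E = 0 - 5 = -5$)
$L{\left(a \right)} = - \frac{-5 + a}{4 a^{2}}$ ($L{\left(a \right)} = - \frac{\frac{a - 5}{a + a} \frac{1}{a}}{2} = - \frac{\frac{-5 + a}{2 a} \frac{1}{a}}{2} = - \frac{\frac{1}{2} \frac{1}{a^{2}} \left(-5 + a\right)}{2} = - \frac{-5 + a}{4 a^{2}}$)
$L{\left(-4 \right)} \left(k{\left(-27 \right)} + 159\right) = \frac{5 - -4}{4 \cdot 16} \left(- \frac{31}{-27} + 159\right) = \frac{1}{4} \cdot \frac{1}{16} \left(5 + 4\right) \left(\left(-31\right) \left(- \frac{1}{27}\right) + 159\right) = \frac{1}{4} \cdot \frac{1}{16} \cdot 9 \left(\frac{31}{27} + 159\right) = \frac{9}{64} \cdot \frac{4324}{27} = \frac{1081}{48}$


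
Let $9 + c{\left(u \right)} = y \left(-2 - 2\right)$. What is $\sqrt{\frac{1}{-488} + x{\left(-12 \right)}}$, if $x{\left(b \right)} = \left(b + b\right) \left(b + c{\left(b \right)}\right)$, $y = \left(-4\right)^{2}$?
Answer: $\frac{\sqrt{121453318}}{244} \approx 45.166$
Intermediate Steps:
$y = 16$
$c{\left(u \right)} = -73$ ($c{\left(u \right)} = -9 + 16 \left(-2 - 2\right) = -9 + 16 \left(-4\right) = -9 - 64 = -73$)
$x{\left(b \right)} = 2 b \left(-73 + b\right)$ ($x{\left(b \right)} = \left(b + b\right) \left(b - 73\right) = 2 b \left(-73 + b\right)$)
$\sqrt{\frac{1}{-488} + x{\left(-12 \right)}} = \sqrt{\frac{1}{-488} + 2 \left(-12\right) \left(-73 - 12\right)} = \sqrt{- \frac{1}{488} + 2 \left(-12\right) \left(-85\right)} = \sqrt{- \frac{1}{488} + 2040} = \sqrt{\frac{995519}{488}} = \frac{\sqrt{121453318}}{244}$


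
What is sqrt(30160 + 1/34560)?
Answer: sqrt(15634944015)/720 ≈ 173.67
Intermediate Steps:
sqrt(30160 + 1/34560) = sqrt(1042329601/34560) = sqrt(15634944015)/720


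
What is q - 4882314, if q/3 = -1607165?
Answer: -9703809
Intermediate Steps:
q = -4821495 (q = 3*(-1607165) = -4821495)
q - 4882314 = -4821495 - 4882314 = -9703809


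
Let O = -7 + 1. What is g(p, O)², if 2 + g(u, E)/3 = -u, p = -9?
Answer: 441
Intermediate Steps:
O = -6
g(u, E) = -6 - 3*u (g(u, E) = -6 + 3*(-u) = -6 - 3*u)
g(p, O)² = (-6 - 3*(-9))² = (-6 + 27)² = 21² = 441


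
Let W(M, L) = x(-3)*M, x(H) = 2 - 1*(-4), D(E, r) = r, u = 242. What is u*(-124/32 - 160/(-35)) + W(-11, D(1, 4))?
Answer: 2871/28 ≈ 102.54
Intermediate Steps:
x(H) = 6 (x(H) = 2 + 4 = 6)
W(M, L) = 6*M
u*(-124/32 - 160/(-35)) + W(-11, D(1, 4)) = 242*(-124/32 - 160/(-35)) + 6*(-11) = 242*(-124*1/32 - 160*(-1/35)) - 66 = 242*(-31/8 + 32/7) - 66 = 242*(39/56) - 66 = 4719/28 - 66 = 2871/28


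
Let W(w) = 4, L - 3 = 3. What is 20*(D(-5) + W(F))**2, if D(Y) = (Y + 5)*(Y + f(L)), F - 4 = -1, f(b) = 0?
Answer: 320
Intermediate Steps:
L = 6 (L = 3 + 3 = 6)
F = 3 (F = 4 - 1 = 3)
D(Y) = Y*(5 + Y) (D(Y) = (Y + 5)*(Y + 0) = (5 + Y)*Y = Y*(5 + Y))
20*(D(-5) + W(F))**2 = 20*(-5*(5 - 5) + 4)**2 = 20*(-5*0 + 4)**2 = 20*(0 + 4)**2 = 20*4**2 = 20*16 = 320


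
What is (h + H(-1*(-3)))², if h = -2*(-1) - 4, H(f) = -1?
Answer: 9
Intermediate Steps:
h = -2 (h = 2 - 4 = -2)
(h + H(-1*(-3)))² = (-2 - 1)² = (-3)² = 9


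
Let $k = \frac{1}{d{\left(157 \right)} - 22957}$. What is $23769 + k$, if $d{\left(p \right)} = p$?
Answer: $\frac{541933199}{22800} \approx 23769.0$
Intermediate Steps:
$k = - \frac{1}{22800}$ ($k = \frac{1}{157 - 22957} = \frac{1}{-22800} = - \frac{1}{22800} \approx -4.386 \cdot 10^{-5}$)
$23769 + k = 23769 - \frac{1}{22800} = \frac{541933199}{22800}$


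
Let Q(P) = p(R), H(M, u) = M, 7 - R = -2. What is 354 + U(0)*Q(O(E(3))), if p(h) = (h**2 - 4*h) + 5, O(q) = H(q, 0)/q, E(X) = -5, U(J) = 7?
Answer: 704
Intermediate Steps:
R = 9 (R = 7 - 1*(-2) = 7 + 2 = 9)
O(q) = 1 (O(q) = q/q = 1)
p(h) = 5 + h**2 - 4*h
Q(P) = 50 (Q(P) = 5 + 9**2 - 4*9 = 5 + 81 - 36 = 50)
354 + U(0)*Q(O(E(3))) = 354 + 7*50 = 354 + 350 = 704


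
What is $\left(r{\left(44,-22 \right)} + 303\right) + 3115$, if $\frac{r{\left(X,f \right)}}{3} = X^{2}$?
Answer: $9226$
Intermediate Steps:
$r{\left(X,f \right)} = 3 X^{2}$
$\left(r{\left(44,-22 \right)} + 303\right) + 3115 = \left(3 \cdot 44^{2} + 303\right) + 3115 = \left(3 \cdot 1936 + 303\right) + 3115 = \left(5808 + 303\right) + 3115 = 6111 + 3115 = 9226$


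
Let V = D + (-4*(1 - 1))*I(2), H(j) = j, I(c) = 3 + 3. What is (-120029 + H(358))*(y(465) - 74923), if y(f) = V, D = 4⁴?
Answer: 8935474557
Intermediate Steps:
I(c) = 6
D = 256
V = 256 (V = 256 - 4*(1 - 1)*6 = 256 - 4*0*6 = 256 + 0*6 = 256 + 0 = 256)
y(f) = 256
(-120029 + H(358))*(y(465) - 74923) = (-120029 + 358)*(256 - 74923) = -119671*(-74667) = 8935474557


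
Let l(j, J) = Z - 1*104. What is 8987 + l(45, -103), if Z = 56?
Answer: 8939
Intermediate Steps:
l(j, J) = -48 (l(j, J) = 56 - 1*104 = 56 - 104 = -48)
8987 + l(45, -103) = 8987 - 48 = 8939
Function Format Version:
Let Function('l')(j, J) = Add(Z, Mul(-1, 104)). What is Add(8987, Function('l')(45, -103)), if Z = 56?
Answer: 8939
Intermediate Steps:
Function('l')(j, J) = -48 (Function('l')(j, J) = Add(56, Mul(-1, 104)) = Add(56, -104) = -48)
Add(8987, Function('l')(45, -103)) = Add(8987, -48) = 8939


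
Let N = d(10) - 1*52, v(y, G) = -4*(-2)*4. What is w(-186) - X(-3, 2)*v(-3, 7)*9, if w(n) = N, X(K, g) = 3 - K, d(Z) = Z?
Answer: -1770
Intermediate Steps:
v(y, G) = 32 (v(y, G) = 8*4 = 32)
N = -42 (N = 10 - 1*52 = 10 - 52 = -42)
w(n) = -42
w(-186) - X(-3, 2)*v(-3, 7)*9 = -42 - (3 - 1*(-3))*32*9 = -42 - (3 + 3)*32*9 = -42 - 6*32*9 = -42 - 192*9 = -42 - 1*1728 = -42 - 1728 = -1770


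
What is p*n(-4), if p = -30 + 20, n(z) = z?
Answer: 40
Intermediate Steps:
p = -10
p*n(-4) = -10*(-4) = 40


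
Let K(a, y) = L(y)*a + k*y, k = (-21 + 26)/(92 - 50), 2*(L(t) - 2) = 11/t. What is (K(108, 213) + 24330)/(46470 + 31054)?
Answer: 24426701/77058856 ≈ 0.31699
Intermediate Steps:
L(t) = 2 + 11/(2*t) (L(t) = 2 + (11/t)/2 = 2 + 11/(2*t))
k = 5/42 ≈ 0.11905
K(a, y) = 5*y/42 + a*(2 + 11/(2*y)) (K(a, y) = (2 + 11/(2*y))*a + 5*y/42 = a*(2 + 11/(2*y)) + 5*y/42 = 5*y/42 + a*(2 + 11/(2*y)))
(K(108, 213) + 24330)/(46470 + 31054) = ((2*108 + (5/42)*213 + (11/2)*108/213) + 24330)/(46470 + 31054) = ((216 + 355/14 + (11/2)*108*(1/213)) + 24330)/77524 = ((216 + 355/14 + 198/71) + 24330)*(1/77524) = (242681/994 + 24330)*(1/77524) = (24426701/994)*(1/77524) = 24426701/77058856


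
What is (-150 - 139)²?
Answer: 83521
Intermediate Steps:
(-150 - 139)² = (-289)² = 83521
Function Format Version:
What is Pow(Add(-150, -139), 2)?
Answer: 83521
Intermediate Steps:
Pow(Add(-150, -139), 2) = Pow(-289, 2) = 83521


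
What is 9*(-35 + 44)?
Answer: 81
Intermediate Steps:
9*(-35 + 44) = 9*9 = 81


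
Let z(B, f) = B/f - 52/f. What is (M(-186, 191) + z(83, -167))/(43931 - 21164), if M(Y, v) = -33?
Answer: -5542/3802089 ≈ -0.0014576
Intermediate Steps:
z(B, f) = -52/f + B/f
(M(-186, 191) + z(83, -167))/(43931 - 21164) = (-33 + (-52 + 83)/(-167))/(43931 - 21164) = (-33 - 1/167*31)/22767 = (-33 - 31/167)*(1/22767) = -5542/167*1/22767 = -5542/3802089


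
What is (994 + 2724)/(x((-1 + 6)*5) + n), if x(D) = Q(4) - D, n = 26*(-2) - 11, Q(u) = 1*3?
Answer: -3718/85 ≈ -43.741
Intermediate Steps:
Q(u) = 3
n = -63 (n = -52 - 11 = -63)
x(D) = 3 - D
(994 + 2724)/(x((-1 + 6)*5) + n) = (994 + 2724)/((3 - (-1 + 6)*5) - 63) = 3718/((3 - 5*5) - 63) = 3718/((3 - 1*25) - 63) = 3718/((3 - 25) - 63) = 3718/(-22 - 63) = 3718/(-85) = 3718*(-1/85) = -3718/85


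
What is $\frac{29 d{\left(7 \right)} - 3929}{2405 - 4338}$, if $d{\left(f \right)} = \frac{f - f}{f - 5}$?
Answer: $\frac{3929}{1933} \approx 2.0326$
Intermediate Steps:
$d{\left(f \right)} = 0$ ($d{\left(f \right)} = \frac{0}{-5 + f} = 0$)
$\frac{29 d{\left(7 \right)} - 3929}{2405 - 4338} = \frac{29 \cdot 0 - 3929}{2405 - 4338} = \frac{0 - 3929}{-1933} = \left(-3929\right) \left(- \frac{1}{1933}\right) = \frac{3929}{1933}$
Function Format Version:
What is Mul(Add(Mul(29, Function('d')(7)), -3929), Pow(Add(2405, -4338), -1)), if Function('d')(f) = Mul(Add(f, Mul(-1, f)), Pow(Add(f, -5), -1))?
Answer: Rational(3929, 1933) ≈ 2.0326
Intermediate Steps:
Function('d')(f) = 0 (Function('d')(f) = Mul(0, Pow(Add(-5, f), -1)) = 0)
Mul(Add(Mul(29, Function('d')(7)), -3929), Pow(Add(2405, -4338), -1)) = Mul(Add(Mul(29, 0), -3929), Pow(Add(2405, -4338), -1)) = Mul(Add(0, -3929), Pow(-1933, -1)) = Mul(-3929, Rational(-1, 1933)) = Rational(3929, 1933)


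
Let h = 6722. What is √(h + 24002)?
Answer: 2*√7681 ≈ 175.28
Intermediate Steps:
√(h + 24002) = √(6722 + 24002) = √30724 = 2*√7681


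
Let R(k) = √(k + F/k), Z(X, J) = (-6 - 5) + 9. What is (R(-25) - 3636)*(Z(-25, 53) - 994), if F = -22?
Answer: 3621456 - 2988*I*√67/5 ≈ 3.6215e+6 - 4891.6*I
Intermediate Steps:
Z(X, J) = -2 (Z(X, J) = -11 + 9 = -2)
R(k) = √(k - 22/k)
(R(-25) - 3636)*(Z(-25, 53) - 994) = (√(-25 - 22/(-25)) - 3636)*(-2 - 994) = (√(-25 - 22*(-1/25)) - 3636)*(-996) = (√(-25 + 22/25) - 3636)*(-996) = (√(-603/25) - 3636)*(-996) = (3*I*√67/5 - 3636)*(-996) = (-3636 + 3*I*√67/5)*(-996) = 3621456 - 2988*I*√67/5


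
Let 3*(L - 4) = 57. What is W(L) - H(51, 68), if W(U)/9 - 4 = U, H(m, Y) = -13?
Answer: 256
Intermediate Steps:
L = 23 (L = 4 + (1/3)*57 = 4 + 19 = 23)
W(U) = 36 + 9*U
W(L) - H(51, 68) = (36 + 9*23) - 1*(-13) = (36 + 207) + 13 = 243 + 13 = 256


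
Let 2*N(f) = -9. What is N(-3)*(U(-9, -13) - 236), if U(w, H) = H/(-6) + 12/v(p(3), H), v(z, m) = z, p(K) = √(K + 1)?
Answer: 4101/4 ≈ 1025.3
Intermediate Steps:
N(f) = -9/2 (N(f) = (½)*(-9) = -9/2)
p(K) = √(1 + K)
U(w, H) = 6 - H/6 (U(w, H) = H/(-6) + 12/(√(1 + 3)) = H*(-⅙) + 12/(√4) = -H/6 + 12/2 = -H/6 + 12*(½) = -H/6 + 6 = 6 - H/6)
N(-3)*(U(-9, -13) - 236) = -9*((6 - ⅙*(-13)) - 236)/2 = -9*((6 + 13/6) - 236)/2 = -9*(49/6 - 236)/2 = -9/2*(-1367/6) = 4101/4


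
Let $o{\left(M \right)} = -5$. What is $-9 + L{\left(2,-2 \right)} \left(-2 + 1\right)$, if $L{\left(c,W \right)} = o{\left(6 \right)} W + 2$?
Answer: $-21$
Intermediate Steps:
$L{\left(c,W \right)} = 2 - 5 W$ ($L{\left(c,W \right)} = - 5 W + 2 = 2 - 5 W$)
$-9 + L{\left(2,-2 \right)} \left(-2 + 1\right) = -9 + \left(2 - -10\right) \left(-2 + 1\right) = -9 + \left(2 + 10\right) \left(-1\right) = -9 + 12 \left(-1\right) = -9 - 12 = -21$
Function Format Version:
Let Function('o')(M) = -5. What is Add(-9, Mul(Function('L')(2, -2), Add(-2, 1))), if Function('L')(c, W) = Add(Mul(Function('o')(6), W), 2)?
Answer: -21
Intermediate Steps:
Function('L')(c, W) = Add(2, Mul(-5, W)) (Function('L')(c, W) = Add(Mul(-5, W), 2) = Add(2, Mul(-5, W)))
Add(-9, Mul(Function('L')(2, -2), Add(-2, 1))) = Add(-9, Mul(Add(2, Mul(-5, -2)), Add(-2, 1))) = Add(-9, Mul(Add(2, 10), -1)) = Add(-9, Mul(12, -1)) = Add(-9, -12) = -21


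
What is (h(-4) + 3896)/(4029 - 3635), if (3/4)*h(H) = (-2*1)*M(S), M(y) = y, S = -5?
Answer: 5864/591 ≈ 9.9222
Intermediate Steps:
h(H) = 40/3 (h(H) = 4*(-2*1*(-5))/3 = 4*(-2*(-5))/3 = (4/3)*10 = 40/3)
(h(-4) + 3896)/(4029 - 3635) = (40/3 + 3896)/(4029 - 3635) = (11728/3)/394 = (11728/3)*(1/394) = 5864/591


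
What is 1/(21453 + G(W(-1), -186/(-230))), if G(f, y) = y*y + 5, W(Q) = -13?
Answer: 13225/283790699 ≈ 4.6601e-5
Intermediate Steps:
G(f, y) = 5 + y² (G(f, y) = y² + 5 = 5 + y²)
1/(21453 + G(W(-1), -186/(-230))) = 1/(21453 + (5 + (-186/(-230))²)) = 1/(21453 + (5 + (-186*(-1/230))²)) = 1/(21453 + (5 + (93/115)²)) = 1/(21453 + (5 + 8649/13225)) = 1/(21453 + 74774/13225) = 1/(283790699/13225) = 13225/283790699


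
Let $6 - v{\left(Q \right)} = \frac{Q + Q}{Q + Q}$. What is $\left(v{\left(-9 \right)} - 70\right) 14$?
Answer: $-910$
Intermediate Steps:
$v{\left(Q \right)} = 5$ ($v{\left(Q \right)} = 6 - \frac{Q + Q}{Q + Q} = 6 - \frac{2 Q}{2 Q} = 6 - 2 Q \frac{1}{2 Q} = 6 - 1 = 5$)
$\left(v{\left(-9 \right)} - 70\right) 14 = \left(5 - 70\right) 14 = \left(-65\right) 14 = -910$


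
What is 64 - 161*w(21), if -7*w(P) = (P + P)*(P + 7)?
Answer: 27112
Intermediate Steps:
w(P) = -2*P*(7 + P)/7 (w(P) = -(P + P)*(P + 7)/7 = -2*P*(7 + P)/7)
64 - 161*w(21) = 64 - (-46)*21*(7 + 21) = 64 - (-46)*21*28 = 64 - 161*(-168) = 64 + 27048 = 27112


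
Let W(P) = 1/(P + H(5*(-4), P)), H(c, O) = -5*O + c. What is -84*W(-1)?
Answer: 21/4 ≈ 5.2500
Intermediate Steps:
H(c, O) = c - 5*O
W(P) = 1/(-20 - 4*P) (W(P) = 1/(P + (5*(-4) - 5*P)) = 1/(P + (-20 - 5*P)) = 1/(-20 - 4*P))
-84*W(-1) = -(-84)/(20 + 4*(-1)) = -(-84)/(20 - 4) = -(-84)/16 = -84*(-1/16) = 21/4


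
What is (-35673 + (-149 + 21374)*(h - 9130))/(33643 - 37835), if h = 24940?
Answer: -335531577/4192 ≈ -80041.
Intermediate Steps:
(-35673 + (-149 + 21374)*(h - 9130))/(33643 - 37835) = (-35673 + (-149 + 21374)*(24940 - 9130))/(33643 - 37835) = (-35673 + 21225*15810)/(-4192) = (-35673 + 335567250)*(-1/4192) = 335531577*(-1/4192) = -335531577/4192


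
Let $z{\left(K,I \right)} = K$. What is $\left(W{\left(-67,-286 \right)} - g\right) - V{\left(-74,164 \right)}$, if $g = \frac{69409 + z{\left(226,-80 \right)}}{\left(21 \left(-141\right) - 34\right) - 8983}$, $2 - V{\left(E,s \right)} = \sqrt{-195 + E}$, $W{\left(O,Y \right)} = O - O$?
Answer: $\frac{45679}{11978} + i \sqrt{269} \approx 3.8136 + 16.401 i$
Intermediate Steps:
$W{\left(O,Y \right)} = 0$
$V{\left(E,s \right)} = 2 - \sqrt{-195 + E}$
$g = - \frac{69635}{11978}$ ($g = \frac{69409 + 226}{\left(21 \left(-141\right) - 34\right) - 8983} = \frac{69635}{\left(-2961 - 34\right) - 8983} = \frac{69635}{-2995 - 8983} = \frac{69635}{-11978} = 69635 \left(- \frac{1}{11978}\right) = - \frac{69635}{11978} \approx -5.8136$)
$\left(W{\left(-67,-286 \right)} - g\right) - V{\left(-74,164 \right)} = \left(0 - - \frac{69635}{11978}\right) - \left(2 - \sqrt{-195 - 74}\right) = \left(0 + \frac{69635}{11978}\right) - \left(2 - \sqrt{-269}\right) = \frac{69635}{11978} - \left(2 - i \sqrt{269}\right) = \frac{45679}{11978} + i \sqrt{269}$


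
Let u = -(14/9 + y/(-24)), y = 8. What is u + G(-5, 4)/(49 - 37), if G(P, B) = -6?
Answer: -31/18 ≈ -1.7222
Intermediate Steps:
u = -11/9 (u = -(14/9 + 8/(-24)) = -(14*(⅑) + 8*(-1/24)) = -(14/9 - ⅓) = -1*11/9 = -11/9 ≈ -1.2222)
u + G(-5, 4)/(49 - 37) = -11/9 - 6/(49 - 37) = -11/9 - 6/12 = -11/9 - 6*1/12 = -11/9 - ½ = -31/18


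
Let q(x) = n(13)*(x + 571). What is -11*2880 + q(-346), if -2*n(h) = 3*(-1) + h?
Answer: -32805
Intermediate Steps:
n(h) = 3/2 - h/2 (n(h) = -(3*(-1) + h)/2 = -(-3 + h)/2 = 3/2 - h/2)
q(x) = -2855 - 5*x (q(x) = (3/2 - ½*13)*(x + 571) = (3/2 - 13/2)*(571 + x) = -5*(571 + x) = -2855 - 5*x)
-11*2880 + q(-346) = -11*2880 + (-2855 - 5*(-346)) = -31680 + (-2855 + 1730) = -31680 - 1125 = -32805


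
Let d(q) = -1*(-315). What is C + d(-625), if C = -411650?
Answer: -411335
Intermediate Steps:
d(q) = 315
C + d(-625) = -411650 + 315 = -411335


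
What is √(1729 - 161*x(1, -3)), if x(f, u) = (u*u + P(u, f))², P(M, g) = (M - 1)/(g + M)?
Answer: 2*I*√4438 ≈ 133.24*I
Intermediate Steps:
P(M, g) = (-1 + M)/(M + g)
x(f, u) = (u² + (-1 + u)/(f + u))² (x(f, u) = (u*u + (-1 + u)/(u + f))² = (u² + (-1 + u)/(f + u))²)
√(1729 - 161*x(1, -3)) = √(1729 - 161*(-1 - 3 + (-3)²*(1 - 3))²/(1 - 3)²) = √(1729 - 161*(-1 - 3 + 9*(-2))²/(-2)²) = √(1729 - 161*(-1 - 3 - 18)²/4) = √(1729 - 161*(-22)²/4) = √(1729 - 161*484/4) = √(1729 - 161*121) = √(1729 - 19481) = √(-17752) = 2*I*√4438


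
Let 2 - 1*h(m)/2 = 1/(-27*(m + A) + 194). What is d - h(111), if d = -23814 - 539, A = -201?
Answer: -31956383/1312 ≈ -24357.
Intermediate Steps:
d = -24353
h(m) = 4 - 2/(5621 - 27*m) (h(m) = 4 - 2/(-27*(m - 201) + 194) = 4 - 2/(-27*(-201 + m) + 194) = 4 - 2/((5427 - 27*m) + 194) = 4 - 2/(5621 - 27*m))
d - h(111) = -24353 - 18*(-1249 + 6*111)/(-5621 + 27*111) = -24353 - 18*(-1249 + 666)/(-5621 + 2997) = -24353 - 18*(-583)/(-2624) = -24353 - 18*(-1)*(-583)/2624 = -24353 - 1*5247/1312 = -24353 - 5247/1312 = -31956383/1312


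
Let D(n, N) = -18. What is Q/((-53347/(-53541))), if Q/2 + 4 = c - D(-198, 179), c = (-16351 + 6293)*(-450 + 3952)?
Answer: -3771760208364/53347 ≈ -7.0702e+7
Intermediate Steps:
c = -35223116 (c = -10058*3502 = -35223116)
Q = -70446204 (Q = -8 + 2*(-35223116 - 1*(-18)) = -8 + 2*(-35223116 + 18) = -8 + 2*(-35223098) = -8 - 70446196 = -70446204)
Q/((-53347/(-53541))) = -70446204/((-53347/(-53541))) = -70446204/((-53347*(-1/53541))) = -70446204/53347/53541 = -70446204*53541/53347 = -3771760208364/53347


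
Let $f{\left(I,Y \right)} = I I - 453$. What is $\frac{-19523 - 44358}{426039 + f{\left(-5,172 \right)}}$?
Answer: $- \frac{63881}{425611} \approx -0.15009$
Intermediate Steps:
$f{\left(I,Y \right)} = -453 + I^{2}$ ($f{\left(I,Y \right)} = I^{2} - 453 = -453 + I^{2}$)
$\frac{-19523 - 44358}{426039 + f{\left(-5,172 \right)}} = \frac{-19523 - 44358}{426039 - \left(453 - \left(-5\right)^{2}\right)} = - \frac{63881}{426039 + \left(-453 + 25\right)} = - \frac{63881}{426039 - 428} = - \frac{63881}{425611}$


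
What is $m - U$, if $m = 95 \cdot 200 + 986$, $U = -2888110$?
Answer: $2908096$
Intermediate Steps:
$m = 19986$ ($m = 19000 + 986 = 19986$)
$m - U = 19986 - -2888110 = 19986 + 2888110 = 2908096$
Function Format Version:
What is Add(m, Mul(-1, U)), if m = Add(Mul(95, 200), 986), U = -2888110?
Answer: 2908096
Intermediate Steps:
m = 19986 (m = Add(19000, 986) = 19986)
Add(m, Mul(-1, U)) = Add(19986, Mul(-1, -2888110)) = Add(19986, 2888110) = 2908096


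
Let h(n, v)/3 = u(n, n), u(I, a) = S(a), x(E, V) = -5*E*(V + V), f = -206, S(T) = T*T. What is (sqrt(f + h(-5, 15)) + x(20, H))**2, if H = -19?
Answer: (3800 + I*sqrt(131))**2 ≈ 1.444e+7 + 8.699e+4*I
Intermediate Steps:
S(T) = T**2
x(E, V) = -10*E*V (x(E, V) = -5*E*2*V = -10*E*V)
u(I, a) = a**2
h(n, v) = 3*n**2
(sqrt(f + h(-5, 15)) + x(20, H))**2 = (sqrt(-206 + 3*(-5)**2) - 10*20*(-19))**2 = (sqrt(-206 + 3*25) + 3800)**2 = (sqrt(-206 + 75) + 3800)**2 = (sqrt(-131) + 3800)**2 = (I*sqrt(131) + 3800)**2 = (3800 + I*sqrt(131))**2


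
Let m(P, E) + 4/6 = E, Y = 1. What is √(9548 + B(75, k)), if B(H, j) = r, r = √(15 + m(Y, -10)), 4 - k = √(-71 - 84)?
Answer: √(85932 + 3*√39)/3 ≈ 97.724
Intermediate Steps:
k = 4 - I*√155 (k = 4 - √(-71 - 84) = 4 - √(-155) = 4 - I*√155 ≈ 4.0 - 12.45*I)
m(P, E) = -⅔ + E
r = √39/3 (r = √(15 + (-⅔ - 10)) = √(15 - 32/3) = √(13/3) = √39/3 ≈ 2.0817)
B(H, j) = √39/3
√(9548 + B(75, k)) = √(9548 + √39/3)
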